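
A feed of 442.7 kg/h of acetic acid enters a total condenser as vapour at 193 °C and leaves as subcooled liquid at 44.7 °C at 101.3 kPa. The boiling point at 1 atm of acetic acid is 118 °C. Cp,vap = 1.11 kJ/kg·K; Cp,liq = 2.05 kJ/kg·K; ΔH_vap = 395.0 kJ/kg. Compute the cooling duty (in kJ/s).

vapour 193→118 °C: -83.25 kJ/kg
condensation at 118 °C: -395 kJ/kg
liquid 118→44.7 °C: -150.26 kJ/kg
Δh = -83.25 + -395 + -150.26 = -628.51 kJ/kg
Q = ṁ·Δh = 442.7 kg/h × -628.51 kJ/kg = -278240 kJ/h
|Q| = 77.29 kW

Q_c = 77.3 kJ/s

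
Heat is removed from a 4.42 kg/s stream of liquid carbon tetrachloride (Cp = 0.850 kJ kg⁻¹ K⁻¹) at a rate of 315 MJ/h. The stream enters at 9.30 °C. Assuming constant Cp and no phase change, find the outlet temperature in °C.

T_out = -14.0 °C

Q = 315 MJ/h = 87.5 kJ/s
ΔT = Q/(ṁ·Cp) = 87.5/(4.42×0.850) = 23.29 K
T_out = 9.30 − 23.29 = -13.99 °C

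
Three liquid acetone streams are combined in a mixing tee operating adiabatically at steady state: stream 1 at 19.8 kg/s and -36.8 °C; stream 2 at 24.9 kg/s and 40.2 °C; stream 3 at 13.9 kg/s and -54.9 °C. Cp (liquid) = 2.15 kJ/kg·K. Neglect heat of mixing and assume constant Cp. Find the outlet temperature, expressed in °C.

Adiabatic, steady state ⇒ Σ ṁᵢCp,ᵢ(T_out − Tᵢ) = 0
Σ ṁᵢCp,ᵢTᵢ = 19.8×2.15×-36.8 + 24.9×2.15×40.2 + 13.9×2.15×-54.9 = -1055.2
Σ ṁᵢCp,ᵢ = 19.8×2.15 + 24.9×2.15 + 13.9×2.15 = 125.99
T_out = -1055.2 / 125.99 = -8.3749 °C

T_out = -8.37 °C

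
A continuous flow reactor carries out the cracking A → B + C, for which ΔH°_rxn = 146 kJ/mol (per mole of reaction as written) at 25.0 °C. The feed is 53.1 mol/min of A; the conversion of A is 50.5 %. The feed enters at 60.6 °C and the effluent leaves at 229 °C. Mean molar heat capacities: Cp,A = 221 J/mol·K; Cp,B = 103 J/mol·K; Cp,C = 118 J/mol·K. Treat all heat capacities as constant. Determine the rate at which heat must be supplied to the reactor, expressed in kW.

Q_in = 98.2 kW

Extent of reaction ξ = 0.505 × 53.1 = 26.816 mol/min
Reaction term: ξ·ΔH°_rxn = 26.816 × 146 = 3915.1 kJ/min
Sensible, feed 60.6→25 °C: -417.77 kJ/min
Outlet flows (mol/min): A 26.285, B 26.816, C 26.816
Sensible, products 25→229 °C: 2394 kJ/min
Q = ΔH = 5891.3 kJ/min = 98.188 kW
Heat supplied = 98.188 kW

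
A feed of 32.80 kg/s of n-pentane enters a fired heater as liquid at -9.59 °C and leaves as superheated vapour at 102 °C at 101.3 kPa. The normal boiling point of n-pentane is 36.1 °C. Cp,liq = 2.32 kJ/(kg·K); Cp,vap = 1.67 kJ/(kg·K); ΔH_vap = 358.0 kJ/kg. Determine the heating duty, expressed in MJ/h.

liquid -9.59→36.1 °C: 106 kJ/kg
vaporisation at 36.1 °C: 358 kJ/kg
vapour 36.1→102 °C: 110.05 kJ/kg
Δh = 106 + 358 + 110.05 = 574.05 kJ/kg
Q = ṁ·Δh = 32.80 kg/s × 574.05 kJ/kg = 18829 kJ/s
|Q| = 18829 kW = 67784 MJ/h

Q = 67800 MJ/h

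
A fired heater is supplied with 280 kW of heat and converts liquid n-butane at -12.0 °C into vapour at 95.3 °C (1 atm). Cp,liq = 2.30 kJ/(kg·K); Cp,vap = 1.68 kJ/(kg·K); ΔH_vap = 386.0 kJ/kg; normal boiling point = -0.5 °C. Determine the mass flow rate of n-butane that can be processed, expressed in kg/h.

ṁ = 1760 kg/h

Δh = 2.30×(-0.5−-12.0) + 386.0 + 1.68×(95.3−-0.5) = 573.39 kJ/kg
Q = 280 kW = 280 kJ/s = 1.008e+06 kJ/h
ṁ = Q/Δh = 1.008e+06 / 573.39 = 1758 kg/h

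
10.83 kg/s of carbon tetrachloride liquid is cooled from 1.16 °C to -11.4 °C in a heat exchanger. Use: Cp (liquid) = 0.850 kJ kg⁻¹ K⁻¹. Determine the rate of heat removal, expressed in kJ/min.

Q_c = 6940 kJ/min

Q = ṁ·Cp·ΔT = 10.83 × 0.850 × (-11.4 − 1.16) = -115.62 kJ/s
Cooling duty = 6937.3 kJ/min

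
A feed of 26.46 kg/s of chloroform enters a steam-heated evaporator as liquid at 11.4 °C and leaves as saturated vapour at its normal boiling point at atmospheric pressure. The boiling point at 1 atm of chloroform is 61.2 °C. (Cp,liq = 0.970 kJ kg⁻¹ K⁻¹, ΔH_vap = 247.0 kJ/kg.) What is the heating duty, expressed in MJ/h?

liquid 11.4→61.2 °C: 48.306 kJ/kg
vaporisation at 61.2 °C: 247 kJ/kg
Δh = 48.306 + 247 = 295.31 kJ/kg
Q = ṁ·Δh = 26.46 kg/s × 295.31 kJ/kg = 7813.8 kJ/s
|Q| = 7813.8 kW = 28130 MJ/h

Q = 28100 MJ/h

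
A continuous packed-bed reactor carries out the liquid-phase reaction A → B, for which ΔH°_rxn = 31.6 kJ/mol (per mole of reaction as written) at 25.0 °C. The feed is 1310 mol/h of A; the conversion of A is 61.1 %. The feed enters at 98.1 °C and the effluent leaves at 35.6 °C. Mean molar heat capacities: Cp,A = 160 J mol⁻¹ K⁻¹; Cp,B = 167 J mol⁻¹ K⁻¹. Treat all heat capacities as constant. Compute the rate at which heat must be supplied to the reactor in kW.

Extent of reaction ξ = 0.611 × 1310 = 800.41 mol/h
Reaction term: ξ·ΔH°_rxn = 800.41 × 31.6 = 25293 kJ/h
Sensible, feed 98.1→25 °C: -15322 kJ/h
Outlet flows (mol/h): A 509.59, B 800.41
Sensible, products 25→35.6 °C: 2281.2 kJ/h
Q = ΔH = 12252 kJ/h = 3.4034 kW
Heat supplied = 3.4034 kW

Q_in = 3.40 kW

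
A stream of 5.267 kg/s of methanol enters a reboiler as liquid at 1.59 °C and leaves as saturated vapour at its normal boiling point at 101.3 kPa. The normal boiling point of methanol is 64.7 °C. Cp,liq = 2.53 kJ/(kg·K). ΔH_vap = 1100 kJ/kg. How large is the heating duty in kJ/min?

liquid 1.59→64.7 °C: 159.67 kJ/kg
vaporisation at 64.7 °C: 1100 kJ/kg
Δh = 159.67 + 1100 = 1259.7 kJ/kg
Q = ṁ·Δh = 5.267 kg/s × 1259.7 kJ/kg = 6634.7 kJ/s
|Q| = 6634.7 kW = 398080 kJ/min

Q = 398000 kJ/min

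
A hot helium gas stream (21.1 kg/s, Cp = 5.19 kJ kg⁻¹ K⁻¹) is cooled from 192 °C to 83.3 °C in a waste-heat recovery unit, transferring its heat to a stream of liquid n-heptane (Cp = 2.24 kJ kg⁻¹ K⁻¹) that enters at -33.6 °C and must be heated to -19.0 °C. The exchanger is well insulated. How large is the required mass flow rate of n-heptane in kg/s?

Heat released by hot stream: Q = 21.1 × 5.19 × (192 − 83.3) = 11904 kJ/s
Energy balance on cold side (adiabatic exchanger): Q = ṁ_c·Cp_c·(T_c,out − T_c,in)
ṁ_c = 11904 / [2.24 × (-19.0 − -33.6)] = 363.98 kg/s

ṁ_c = 364 kg/s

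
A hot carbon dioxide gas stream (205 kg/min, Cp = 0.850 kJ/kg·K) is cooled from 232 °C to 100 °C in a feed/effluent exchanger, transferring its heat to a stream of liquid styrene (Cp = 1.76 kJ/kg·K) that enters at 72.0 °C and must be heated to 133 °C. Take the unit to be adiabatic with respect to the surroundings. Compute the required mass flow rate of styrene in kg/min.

ṁ_c = 214 kg/min

Heat released by hot stream: Q = 205 × 0.850 × (232 − 100) = 23001 kJ/min
Energy balance on cold side (adiabatic exchanger): Q = ṁ_c·Cp_c·(T_c,out − T_c,in)
ṁ_c = 23001 / [1.76 × (133 − 72.0)] = 214.24 kg/min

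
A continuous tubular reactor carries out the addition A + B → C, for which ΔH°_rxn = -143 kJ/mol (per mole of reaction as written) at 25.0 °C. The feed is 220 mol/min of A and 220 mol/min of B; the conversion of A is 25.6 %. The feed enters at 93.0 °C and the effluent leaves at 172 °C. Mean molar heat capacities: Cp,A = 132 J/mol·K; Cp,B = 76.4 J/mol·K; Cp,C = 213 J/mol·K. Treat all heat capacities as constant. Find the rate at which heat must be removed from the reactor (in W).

Q_out = 73200 W

Extent of reaction ξ = 0.256 × 220 = 56.32 mol/min
Reaction term: ξ·ΔH°_rxn = 56.32 × -143 = -8053.8 kJ/min
Sensible, feed 93.0→25 °C: -3117.7 kJ/min
Outlet flows (mol/min): A 163.68, B 163.68, C 56.32
Sensible, products 25→172 °C: 6777.7 kJ/min
Q = ΔH = -4393.7 kJ/min = -73.228 kW
Heat removed = 73228 W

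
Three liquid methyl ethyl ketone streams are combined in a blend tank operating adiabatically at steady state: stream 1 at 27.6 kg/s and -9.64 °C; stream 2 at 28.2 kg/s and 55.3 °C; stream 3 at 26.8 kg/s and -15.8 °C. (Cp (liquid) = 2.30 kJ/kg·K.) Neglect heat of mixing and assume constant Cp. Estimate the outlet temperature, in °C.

T_out = 10.5 °C

No heat crosses the boundary, so H_out = H_in.
Σ ṁᵢCp,ᵢTᵢ = 27.6×2.30×-9.64 + 28.2×2.30×55.3 + 26.8×2.30×-15.8 = 2000.9
Σ ṁᵢCp,ᵢ = 27.6×2.30 + 28.2×2.30 + 26.8×2.30 = 189.98
T_out = 2000.9 / 189.98 = 10.532 °C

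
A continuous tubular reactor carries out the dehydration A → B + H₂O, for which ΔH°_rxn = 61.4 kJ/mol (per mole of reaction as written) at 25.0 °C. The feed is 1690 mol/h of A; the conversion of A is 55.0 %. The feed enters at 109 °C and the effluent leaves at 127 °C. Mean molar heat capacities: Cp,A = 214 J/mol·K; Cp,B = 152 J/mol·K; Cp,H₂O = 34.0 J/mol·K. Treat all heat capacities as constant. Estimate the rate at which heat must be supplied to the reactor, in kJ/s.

Extent of reaction ξ = 0.550 × 1690 = 929.5 mol/h
Reaction term: ξ·ΔH°_rxn = 929.5 × 61.4 = 57071 kJ/h
Sensible, feed 109→25 °C: -30379 kJ/h
Outlet flows (mol/h): A 760.5, B 929.5, H₂O 929.5
Sensible, products 25→127 °C: 34235 kJ/h
Q = ΔH = 60927 kJ/h = 16.924 kW
Heat supplied = 16.924 kJ/s

Q_in = 16.9 kJ/s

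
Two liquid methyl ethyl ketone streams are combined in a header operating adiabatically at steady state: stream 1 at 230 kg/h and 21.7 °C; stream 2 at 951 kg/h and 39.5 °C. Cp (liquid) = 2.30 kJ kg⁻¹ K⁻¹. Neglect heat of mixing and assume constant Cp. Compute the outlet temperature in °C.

Energy balance with Q = 0: Σ ṁᵢCp,ᵢ(T_out − Tᵢ) = 0
Σ ṁᵢCp,ᵢTᵢ = 230×2.30×21.7 + 951×2.30×39.5 = 97878
Σ ṁᵢCp,ᵢ = 230×2.30 + 951×2.30 = 2716.3
T_out = 97878 / 2716.3 = 36.033 °C

T_out = 36.0 °C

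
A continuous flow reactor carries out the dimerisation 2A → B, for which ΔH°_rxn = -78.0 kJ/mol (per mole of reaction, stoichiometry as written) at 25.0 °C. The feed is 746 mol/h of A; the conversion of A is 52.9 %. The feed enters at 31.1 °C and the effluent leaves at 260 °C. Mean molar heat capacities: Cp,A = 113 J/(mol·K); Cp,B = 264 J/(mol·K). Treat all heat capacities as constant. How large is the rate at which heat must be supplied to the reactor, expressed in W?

Extent of reaction ξ = 0.529 × 746 / 2 = 197.32 mol/h
Reaction term: ξ·ΔH°_rxn = 197.32 × -78.0 = -15391 kJ/h
Sensible, feed 31.1→25 °C: -514.22 kJ/h
Outlet flows (mol/h): A 351.37, B 197.32
Sensible, products 25→260 °C: 21572 kJ/h
Q = ΔH = 5667.1 kJ/h = 1.5742 kW
Heat supplied = 1574.2 W

Q_in = 1570 W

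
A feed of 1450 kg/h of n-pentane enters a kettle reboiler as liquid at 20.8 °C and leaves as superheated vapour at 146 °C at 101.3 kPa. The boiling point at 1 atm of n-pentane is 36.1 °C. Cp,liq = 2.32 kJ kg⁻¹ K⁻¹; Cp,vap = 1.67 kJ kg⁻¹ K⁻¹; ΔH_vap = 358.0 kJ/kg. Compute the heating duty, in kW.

liquid 20.8→36.1 °C: 35.496 kJ/kg
vaporisation at 36.1 °C: 358 kJ/kg
vapour 36.1→146 °C: 183.53 kJ/kg
Δh = 35.496 + 358 + 183.53 = 577.03 kJ/kg
Q = ṁ·Δh = 1450 kg/h × 577.03 kJ/kg = 836690 kJ/h
|Q| = 232.41 kW

Q = 232 kW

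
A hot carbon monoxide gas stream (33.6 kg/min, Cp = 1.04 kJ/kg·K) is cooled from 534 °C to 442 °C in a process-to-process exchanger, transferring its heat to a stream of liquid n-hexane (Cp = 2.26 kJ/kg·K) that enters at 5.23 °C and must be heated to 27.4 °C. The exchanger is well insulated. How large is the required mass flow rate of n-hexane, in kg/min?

ṁ_c = 64.2 kg/min

Heat released by hot stream: Q = 33.6 × 1.04 × (534 − 442) = 3214.8 kJ/min
Energy balance on cold side (adiabatic exchanger): Q = ṁ_c·Cp_c·(T_c,out − T_c,in)
ṁ_c = 3214.8 / [2.26 × (27.4 − 5.23)] = 64.163 kg/min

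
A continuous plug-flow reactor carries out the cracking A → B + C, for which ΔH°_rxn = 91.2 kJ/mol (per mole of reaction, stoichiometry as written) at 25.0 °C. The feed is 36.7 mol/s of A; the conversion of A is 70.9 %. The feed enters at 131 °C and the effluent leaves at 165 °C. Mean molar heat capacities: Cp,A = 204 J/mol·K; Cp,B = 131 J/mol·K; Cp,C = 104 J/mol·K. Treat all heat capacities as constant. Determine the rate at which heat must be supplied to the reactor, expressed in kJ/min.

Q_in = 164000 kJ/min

Extent of reaction ξ = 0.709 × 36.7 = 26.02 mol/s
Reaction term: ξ·ΔH°_rxn = 26.02 × 91.2 = 2373.1 kJ/s
Sensible, feed 131→25 °C: -793.6 kJ/s
Outlet flows (mol/s): A 10.68, B 26.02, C 26.02
Sensible, products 25→165 °C: 1161.1 kJ/s
Q = ΔH = 2740.5 kJ/s = 2740.5 kW
Heat supplied = 164430 kJ/min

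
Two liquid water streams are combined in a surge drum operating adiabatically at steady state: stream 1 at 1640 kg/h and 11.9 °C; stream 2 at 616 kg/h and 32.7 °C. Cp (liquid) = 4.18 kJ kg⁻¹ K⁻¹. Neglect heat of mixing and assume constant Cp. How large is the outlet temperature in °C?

T_out = 17.6 °C

No heat crosses the boundary, so H_out = H_in.
Σ ṁᵢCp,ᵢTᵢ = 1640×4.18×11.9 + 616×4.18×32.7 = 165780
Σ ṁᵢCp,ᵢ = 1640×4.18 + 616×4.18 = 9430.1
T_out = 165780 / 9430.1 = 17.579 °C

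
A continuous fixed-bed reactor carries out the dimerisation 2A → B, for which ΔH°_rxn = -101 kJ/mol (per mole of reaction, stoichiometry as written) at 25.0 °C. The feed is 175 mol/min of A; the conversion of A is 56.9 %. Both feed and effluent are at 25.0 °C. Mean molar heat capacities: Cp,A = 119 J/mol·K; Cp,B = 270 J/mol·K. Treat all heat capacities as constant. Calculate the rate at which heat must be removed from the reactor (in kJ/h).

Extent of reaction ξ = 0.569 × 175 / 2 = 49.787 mol/min
Reaction term: ξ·ΔH°_rxn = 49.787 × -101 = -5028.5 kJ/min
Q = ΔH = -5028.5 kJ/min = -83.809 kW
Heat removed = 301710 kJ/h

Q_out = 302000 kJ/h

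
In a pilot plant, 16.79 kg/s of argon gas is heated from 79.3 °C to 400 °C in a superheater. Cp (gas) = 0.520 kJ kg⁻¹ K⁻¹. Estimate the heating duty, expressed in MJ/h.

Q = 10100 MJ/h

Q = ṁ·Cp·ΔT = 16.79 × 0.520 × (400 − 79.3) = 2800 kJ/s
Heating duty = 10080 MJ/h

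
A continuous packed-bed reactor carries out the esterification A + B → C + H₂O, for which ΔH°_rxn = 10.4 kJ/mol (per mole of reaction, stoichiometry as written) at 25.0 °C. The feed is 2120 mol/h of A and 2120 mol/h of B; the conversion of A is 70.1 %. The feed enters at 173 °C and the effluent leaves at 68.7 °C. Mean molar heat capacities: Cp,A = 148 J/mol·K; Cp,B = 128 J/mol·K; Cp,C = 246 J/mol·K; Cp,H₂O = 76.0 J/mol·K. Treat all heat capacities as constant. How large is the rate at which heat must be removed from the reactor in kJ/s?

Q_out = 11.8 kJ/s

Extent of reaction ξ = 0.701 × 2120 = 1486.1 mol/h
Reaction term: ξ·ΔH°_rxn = 1486.1 × 10.4 = 15456 kJ/h
Sensible, feed 173→25 °C: -86598 kJ/h
Outlet flows (mol/h): A 633.88, B 633.88, C 1486.1, H₂O 1486.1
Sensible, products 25→68.7 °C: 28557 kJ/h
Q = ΔH = -42585 kJ/h = -11.829 kW
Heat removed = 11.829 kJ/s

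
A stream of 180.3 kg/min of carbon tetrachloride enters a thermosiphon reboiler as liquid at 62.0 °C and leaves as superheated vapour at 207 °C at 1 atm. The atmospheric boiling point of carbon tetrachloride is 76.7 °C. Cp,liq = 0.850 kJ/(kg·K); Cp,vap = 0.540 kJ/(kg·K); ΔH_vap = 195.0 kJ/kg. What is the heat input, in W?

Q = 835000 W

liquid 62.0→76.7 °C: 12.495 kJ/kg
vaporisation at 76.7 °C: 195 kJ/kg
vapour 76.7→207 °C: 70.362 kJ/kg
Δh = 12.495 + 195 + 70.362 = 277.86 kJ/kg
Q = ṁ·Δh = 180.3 kg/min × 277.86 kJ/kg = 50098 kJ/min
|Q| = 834.96 kW = 834960 W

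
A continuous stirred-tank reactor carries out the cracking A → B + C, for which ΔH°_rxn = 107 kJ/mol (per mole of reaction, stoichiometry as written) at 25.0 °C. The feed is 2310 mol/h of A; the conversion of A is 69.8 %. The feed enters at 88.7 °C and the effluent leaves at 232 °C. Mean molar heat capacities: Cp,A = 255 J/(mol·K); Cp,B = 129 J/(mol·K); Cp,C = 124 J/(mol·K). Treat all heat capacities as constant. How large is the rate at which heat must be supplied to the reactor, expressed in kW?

Extent of reaction ξ = 0.698 × 2310 = 1612.4 mol/h
Reaction term: ξ·ΔH°_rxn = 1612.4 × 107 = 172520 kJ/h
Sensible, feed 88.7→25 °C: -37522 kJ/h
Outlet flows (mol/h): A 697.62, B 1612.4, C 1612.4
Sensible, products 25→232 °C: 121270 kJ/h
Q = ΔH = 256270 kJ/h = 71.186 kW
Heat supplied = 71.186 kW

Q_in = 71.2 kW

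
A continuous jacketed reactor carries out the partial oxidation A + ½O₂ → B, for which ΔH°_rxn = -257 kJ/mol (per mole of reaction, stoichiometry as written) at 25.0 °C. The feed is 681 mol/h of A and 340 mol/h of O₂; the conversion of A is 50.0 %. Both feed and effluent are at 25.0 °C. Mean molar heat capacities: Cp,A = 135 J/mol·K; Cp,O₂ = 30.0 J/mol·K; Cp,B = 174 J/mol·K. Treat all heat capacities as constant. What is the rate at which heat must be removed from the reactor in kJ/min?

Extent of reaction ξ = 0.500 × 681 = 340.5 mol/h
Reaction term: ξ·ΔH°_rxn = 340.5 × -257 = -87508 kJ/h
Q = ΔH = -87508 kJ/h = -24.308 kW
Heat removed = 1458.5 kJ/min

Q_out = 1460 kJ/min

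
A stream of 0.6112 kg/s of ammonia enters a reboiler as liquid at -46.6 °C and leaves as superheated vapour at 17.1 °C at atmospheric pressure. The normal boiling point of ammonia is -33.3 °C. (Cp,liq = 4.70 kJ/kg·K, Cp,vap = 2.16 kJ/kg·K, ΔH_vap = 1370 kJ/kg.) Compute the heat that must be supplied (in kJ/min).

liquid -46.6→-33.3 °C: 62.51 kJ/kg
vaporisation at -33.3 °C: 1370 kJ/kg
vapour -33.3→17.1 °C: 108.86 kJ/kg
Δh = 62.51 + 1370 + 108.86 = 1541.4 kJ/kg
Q = ṁ·Δh = 0.6112 kg/s × 1541.4 kJ/kg = 942.09 kJ/s
|Q| = 942.09 kW = 56525 kJ/min

Q = 56500 kJ/min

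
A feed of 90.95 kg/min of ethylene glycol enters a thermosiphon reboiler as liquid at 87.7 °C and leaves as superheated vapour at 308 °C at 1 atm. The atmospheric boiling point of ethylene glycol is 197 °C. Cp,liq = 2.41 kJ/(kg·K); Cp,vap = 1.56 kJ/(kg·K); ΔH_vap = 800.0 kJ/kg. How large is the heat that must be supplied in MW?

Q = 1.87 MW

liquid 87.7→197 °C: 263.41 kJ/kg
vaporisation at 197 °C: 800 kJ/kg
vapour 197→308 °C: 173.16 kJ/kg
Δh = 263.41 + 800 + 173.16 = 1236.6 kJ/kg
Q = ṁ·Δh = 90.95 kg/min × 1236.6 kJ/kg = 112470 kJ/min
|Q| = 1874.4 kW = 1.8744 MW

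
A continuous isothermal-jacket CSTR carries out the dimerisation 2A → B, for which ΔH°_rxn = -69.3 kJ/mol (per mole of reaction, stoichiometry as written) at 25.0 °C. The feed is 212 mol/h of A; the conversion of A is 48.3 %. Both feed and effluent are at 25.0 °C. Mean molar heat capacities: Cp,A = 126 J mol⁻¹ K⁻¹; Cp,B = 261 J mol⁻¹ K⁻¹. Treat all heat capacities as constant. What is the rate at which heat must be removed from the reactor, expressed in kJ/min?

Q_out = 59.1 kJ/min

Extent of reaction ξ = 0.483 × 212 / 2 = 51.198 mol/h
Reaction term: ξ·ΔH°_rxn = 51.198 × -69.3 = -3548 kJ/h
Q = ΔH = -3548 kJ/h = -0.98556 kW
Heat removed = 59.134 kJ/min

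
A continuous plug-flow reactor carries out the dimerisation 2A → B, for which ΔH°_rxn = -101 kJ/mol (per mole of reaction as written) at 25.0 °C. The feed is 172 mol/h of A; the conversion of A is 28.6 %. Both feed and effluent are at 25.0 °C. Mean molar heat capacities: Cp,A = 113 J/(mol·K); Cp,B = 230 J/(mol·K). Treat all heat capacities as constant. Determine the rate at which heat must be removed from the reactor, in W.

Extent of reaction ξ = 0.286 × 172 / 2 = 24.596 mol/h
Reaction term: ξ·ΔH°_rxn = 24.596 × -101 = -2484.2 kJ/h
Q = ΔH = -2484.2 kJ/h = -0.69005 kW
Heat removed = 690.05 W

Q_out = 690 W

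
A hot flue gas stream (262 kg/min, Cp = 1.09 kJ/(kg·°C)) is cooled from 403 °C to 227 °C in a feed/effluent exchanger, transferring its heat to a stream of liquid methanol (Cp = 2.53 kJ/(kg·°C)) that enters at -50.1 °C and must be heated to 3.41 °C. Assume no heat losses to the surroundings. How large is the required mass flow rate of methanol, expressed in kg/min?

ṁ_c = 371 kg/min

Heat released by hot stream: Q = 262 × 1.09 × (403 − 227) = 50262 kJ/min
Energy balance on cold side (adiabatic exchanger): Q = ṁ_c·Cp_c·(T_c,out − T_c,in)
ṁ_c = 50262 / [2.53 × (3.41 − -50.1)] = 371.27 kg/min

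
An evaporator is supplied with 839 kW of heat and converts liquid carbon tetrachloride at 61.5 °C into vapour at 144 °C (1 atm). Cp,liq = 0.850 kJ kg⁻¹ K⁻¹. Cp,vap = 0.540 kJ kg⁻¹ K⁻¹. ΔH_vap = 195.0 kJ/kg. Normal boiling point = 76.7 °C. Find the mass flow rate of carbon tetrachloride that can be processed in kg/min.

Δh = 0.850×(76.7−61.5) + 195.0 + 0.540×(144−76.7) = 244.26 kJ/kg
Q = 839 kW = 839 kJ/s = 50340 kJ/min
ṁ = Q/Δh = 50340 / 244.26 = 206.09 kg/min

ṁ = 206 kg/min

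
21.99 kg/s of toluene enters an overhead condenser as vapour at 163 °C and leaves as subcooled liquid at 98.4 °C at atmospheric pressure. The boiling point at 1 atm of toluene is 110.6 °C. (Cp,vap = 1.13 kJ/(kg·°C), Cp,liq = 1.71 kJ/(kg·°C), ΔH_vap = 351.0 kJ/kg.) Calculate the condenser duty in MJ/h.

vapour 163→110.6 °C: -59.212 kJ/kg
condensation at 110.6 °C: -351 kJ/kg
liquid 110.6→98.4 °C: -20.862 kJ/kg
Δh = -59.212 + -351 + -20.862 = -431.07 kJ/kg
Q = ṁ·Δh = 21.99 kg/s × -431.07 kJ/kg = -9479.3 kJ/s
|Q| = 9479.3 kW = 34126 MJ/h

Q_c = 34100 MJ/h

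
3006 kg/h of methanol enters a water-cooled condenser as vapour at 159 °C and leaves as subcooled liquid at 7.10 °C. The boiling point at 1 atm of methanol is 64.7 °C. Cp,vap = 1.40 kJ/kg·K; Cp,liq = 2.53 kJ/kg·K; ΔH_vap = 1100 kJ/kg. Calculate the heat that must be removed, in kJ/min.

Q_c = 69000 kJ/min

vapour 159→64.7 °C: -132.02 kJ/kg
condensation at 64.7 °C: -1100 kJ/kg
liquid 64.7→7.10 °C: -145.73 kJ/kg
Δh = -132.02 + -1100 + -145.73 = -1377.7 kJ/kg
Q = ṁ·Δh = 3006 kg/h × -1377.7 kJ/kg = -4.1415e+06 kJ/h
|Q| = 1150.4 kW = 69025 kJ/min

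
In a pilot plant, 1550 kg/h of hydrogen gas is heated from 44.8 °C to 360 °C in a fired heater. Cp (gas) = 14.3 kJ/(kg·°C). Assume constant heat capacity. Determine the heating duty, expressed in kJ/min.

Q = ṁ·Cp·ΔT = 1550 × 14.3 × (360 − 44.8) = 6.9864e+06 kJ/h
Converting: 6.9864e+06 / 3600 s = 1940.7 kW
Heating duty = 116440 kJ/min

Q = 116000 kJ/min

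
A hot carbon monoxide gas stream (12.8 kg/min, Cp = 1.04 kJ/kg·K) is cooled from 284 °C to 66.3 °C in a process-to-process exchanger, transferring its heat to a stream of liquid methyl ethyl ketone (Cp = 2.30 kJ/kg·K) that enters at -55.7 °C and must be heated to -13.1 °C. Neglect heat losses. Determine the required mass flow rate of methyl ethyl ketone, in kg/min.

ṁ_c = 29.6 kg/min

Heat released by hot stream: Q = 12.8 × 1.04 × (284 − 66.3) = 2898 kJ/min
Energy balance on cold side (adiabatic exchanger): Q = ṁ_c·Cp_c·(T_c,out − T_c,in)
ṁ_c = 2898 / [2.30 × (-13.1 − -55.7)] = 29.578 kg/min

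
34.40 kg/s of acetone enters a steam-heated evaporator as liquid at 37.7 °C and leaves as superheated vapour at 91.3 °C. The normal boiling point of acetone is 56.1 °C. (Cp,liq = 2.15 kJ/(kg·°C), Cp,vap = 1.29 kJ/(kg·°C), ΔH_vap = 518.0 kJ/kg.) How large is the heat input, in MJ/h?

liquid 37.7→56.1 °C: 39.56 kJ/kg
vaporisation at 56.1 °C: 518 kJ/kg
vapour 56.1→91.3 °C: 45.408 kJ/kg
Δh = 39.56 + 518 + 45.408 = 602.97 kJ/kg
Q = ṁ·Δh = 34.40 kg/s × 602.97 kJ/kg = 20742 kJ/s
|Q| = 20742 kW = 74672 MJ/h

Q = 74700 MJ/h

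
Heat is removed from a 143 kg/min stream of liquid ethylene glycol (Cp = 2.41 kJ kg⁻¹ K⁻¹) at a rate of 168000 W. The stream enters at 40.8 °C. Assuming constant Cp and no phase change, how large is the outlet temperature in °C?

T_out = 11.6 °C

Q = 168000 W = 10080 kJ/min
ΔT = Q/(ṁ·Cp) = 10080/(143×2.41) = 29.249 K
T_out = 40.8 − 29.249 = 11.551 °C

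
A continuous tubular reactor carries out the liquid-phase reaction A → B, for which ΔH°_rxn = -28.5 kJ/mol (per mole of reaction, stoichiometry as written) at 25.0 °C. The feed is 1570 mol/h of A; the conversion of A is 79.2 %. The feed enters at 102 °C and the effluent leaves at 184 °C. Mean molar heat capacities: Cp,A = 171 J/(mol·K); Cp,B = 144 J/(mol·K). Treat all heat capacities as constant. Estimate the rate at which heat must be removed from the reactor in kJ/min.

Extent of reaction ξ = 0.792 × 1570 = 1243.4 mol/h
Reaction term: ξ·ΔH°_rxn = 1243.4 × -28.5 = -35438 kJ/h
Sensible, feed 102→25 °C: -20672 kJ/h
Outlet flows (mol/h): A 326.56, B 1243.4
Sensible, products 25→184 °C: 37349 kJ/h
Q = ΔH = -18762 kJ/h = -5.2116 kW
Heat removed = 312.69 kJ/min

Q_out = 313 kJ/min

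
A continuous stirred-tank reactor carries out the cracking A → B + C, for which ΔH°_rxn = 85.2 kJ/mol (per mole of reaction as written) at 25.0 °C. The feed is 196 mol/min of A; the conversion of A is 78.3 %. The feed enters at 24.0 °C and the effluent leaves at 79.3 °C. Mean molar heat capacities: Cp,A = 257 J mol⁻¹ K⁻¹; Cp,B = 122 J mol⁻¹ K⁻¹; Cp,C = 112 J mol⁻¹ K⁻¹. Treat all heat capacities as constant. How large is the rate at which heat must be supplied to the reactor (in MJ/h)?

Extent of reaction ξ = 0.783 × 196 = 153.47 mol/min
Reaction term: ξ·ΔH°_rxn = 153.47 × 85.2 = 13075 kJ/min
Sensible, feed 24.0→25 °C: 50.372 kJ/min
Outlet flows (mol/min): A 42.532, B 153.47, C 153.47
Sensible, products 25→79.3 °C: 2543.5 kJ/min
Q = ΔH = 15669 kJ/min = 261.16 kW
Heat supplied = 940.16 MJ/h

Q_in = 940 MJ/h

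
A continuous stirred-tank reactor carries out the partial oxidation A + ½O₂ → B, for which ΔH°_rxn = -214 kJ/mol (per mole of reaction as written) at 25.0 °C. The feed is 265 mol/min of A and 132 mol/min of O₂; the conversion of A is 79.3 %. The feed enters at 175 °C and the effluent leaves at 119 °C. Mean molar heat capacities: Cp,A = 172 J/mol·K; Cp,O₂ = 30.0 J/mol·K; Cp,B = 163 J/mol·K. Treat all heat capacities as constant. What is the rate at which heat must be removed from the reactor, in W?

Extent of reaction ξ = 0.793 × 265 = 210.15 mol/min
Reaction term: ξ·ΔH°_rxn = 210.15 × -214 = -44971 kJ/min
Sensible, feed 175→25 °C: -7431 kJ/min
Outlet flows (mol/min): A 54.855, O₂ 26.927, B 210.15
Sensible, products 25→119 °C: 4182.7 kJ/min
Q = ΔH = -48219 kJ/min = -803.66 kW
Heat removed = 803660 W

Q_out = 804000 W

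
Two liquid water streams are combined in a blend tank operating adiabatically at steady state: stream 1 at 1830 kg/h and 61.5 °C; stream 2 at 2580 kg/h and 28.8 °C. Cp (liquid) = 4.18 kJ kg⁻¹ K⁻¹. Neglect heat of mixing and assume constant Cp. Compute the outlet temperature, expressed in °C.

T_out = 42.4 °C

No heat crosses the boundary, so H_out = H_in.
T_out = Σ ṁᵢCp,ᵢTᵢ / Σ ṁᵢCp,ᵢ
      = 781030 / 18434 = 42.369 °C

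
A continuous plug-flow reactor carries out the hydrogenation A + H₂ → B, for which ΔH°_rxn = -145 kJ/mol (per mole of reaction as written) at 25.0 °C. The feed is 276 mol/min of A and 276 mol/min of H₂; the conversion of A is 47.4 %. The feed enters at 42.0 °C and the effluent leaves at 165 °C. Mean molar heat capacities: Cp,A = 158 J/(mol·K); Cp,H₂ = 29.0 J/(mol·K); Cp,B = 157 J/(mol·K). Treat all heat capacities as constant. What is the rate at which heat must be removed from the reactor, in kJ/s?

Q_out = 220 kJ/s

Extent of reaction ξ = 0.474 × 276 = 130.82 mol/min
Reaction term: ξ·ΔH°_rxn = 130.82 × -145 = -18969 kJ/min
Sensible, feed 42.0→25 °C: -877.4 kJ/min
Outlet flows (mol/min): A 145.18, H₂ 145.18, B 130.82
Sensible, products 25→165 °C: 6676.2 kJ/min
Q = ΔH = -13171 kJ/min = -219.51 kW
Heat removed = 219.51 kJ/s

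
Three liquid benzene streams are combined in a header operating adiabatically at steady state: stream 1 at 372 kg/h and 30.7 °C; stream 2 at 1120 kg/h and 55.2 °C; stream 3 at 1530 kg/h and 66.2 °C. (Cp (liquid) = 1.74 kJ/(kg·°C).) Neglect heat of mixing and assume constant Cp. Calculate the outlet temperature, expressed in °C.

T_out = 57.8 °C

Adiabatic, steady state ⇒ Σ ṁᵢCp,ᵢ(T_out − Tᵢ) = 0
Σ ṁᵢCp,ᵢTᵢ = 372×1.74×30.7 + 1120×1.74×55.2 + 1530×1.74×66.2 = 303680
Σ ṁᵢCp,ᵢ = 372×1.74 + 1120×1.74 + 1530×1.74 = 5258.3
T_out = 303680 / 5258.3 = 57.753 °C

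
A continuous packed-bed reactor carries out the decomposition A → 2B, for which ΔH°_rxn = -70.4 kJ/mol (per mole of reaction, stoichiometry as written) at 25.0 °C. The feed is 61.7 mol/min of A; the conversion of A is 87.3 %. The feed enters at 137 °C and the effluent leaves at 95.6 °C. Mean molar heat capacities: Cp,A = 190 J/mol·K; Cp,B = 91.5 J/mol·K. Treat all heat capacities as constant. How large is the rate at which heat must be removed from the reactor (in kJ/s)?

Extent of reaction ξ = 0.873 × 61.7 = 53.864 mol/min
Reaction term: ξ·ΔH°_rxn = 53.864 × -70.4 = -3792 kJ/min
Sensible, feed 137→25 °C: -1313 kJ/min
Outlet flows (mol/min): A 7.8359, B 107.73
Sensible, products 25→95.6 °C: 801.02 kJ/min
Q = ΔH = -4304 kJ/min = -71.733 kW
Heat removed = 71.733 kJ/s

Q_out = 71.7 kJ/s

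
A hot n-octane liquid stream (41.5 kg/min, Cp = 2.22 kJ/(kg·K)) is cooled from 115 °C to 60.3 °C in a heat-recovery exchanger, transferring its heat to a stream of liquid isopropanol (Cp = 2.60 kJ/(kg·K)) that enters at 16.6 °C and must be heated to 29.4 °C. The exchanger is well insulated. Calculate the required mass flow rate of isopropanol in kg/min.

ṁ_c = 151 kg/min

Heat released by hot stream: Q = 41.5 × 2.22 × (115 − 60.3) = 5039.5 kJ/min
Energy balance on cold side (adiabatic exchanger): Q = ṁ_c·Cp_c·(T_c,out − T_c,in)
ṁ_c = 5039.5 / [2.60 × (29.4 − 16.6)] = 151.43 kg/min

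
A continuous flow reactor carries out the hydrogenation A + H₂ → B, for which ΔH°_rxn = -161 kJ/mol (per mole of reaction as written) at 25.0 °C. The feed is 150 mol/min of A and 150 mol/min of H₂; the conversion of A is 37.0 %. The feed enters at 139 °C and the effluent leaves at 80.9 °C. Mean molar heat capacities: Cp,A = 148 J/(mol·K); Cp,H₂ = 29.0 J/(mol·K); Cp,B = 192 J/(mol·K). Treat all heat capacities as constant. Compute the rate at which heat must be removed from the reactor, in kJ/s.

Extent of reaction ξ = 0.370 × 150 = 55.5 mol/min
Reaction term: ξ·ΔH°_rxn = 55.5 × -161 = -8935.5 kJ/min
Sensible, feed 139→25 °C: -3026.7 kJ/min
Outlet flows (mol/min): A 94.5, H₂ 94.5, B 55.5
Sensible, products 25→80.9 °C: 1530.7 kJ/min
Q = ΔH = -10432 kJ/min = -173.86 kW
Heat removed = 173.86 kJ/s

Q_out = 174 kJ/s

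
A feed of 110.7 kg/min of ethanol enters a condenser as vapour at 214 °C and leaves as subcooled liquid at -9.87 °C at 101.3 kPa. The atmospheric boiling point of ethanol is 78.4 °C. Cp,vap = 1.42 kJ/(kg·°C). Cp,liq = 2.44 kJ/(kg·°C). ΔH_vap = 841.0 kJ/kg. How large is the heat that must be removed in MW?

Q_c = 2.30 MW

vapour 214→78.4 °C: -192.55 kJ/kg
condensation at 78.4 °C: -841 kJ/kg
liquid 78.4→-9.87 °C: -215.38 kJ/kg
Δh = -192.55 + -841 + -215.38 = -1248.9 kJ/kg
Q = ṁ·Δh = 110.7 kg/min × -1248.9 kJ/kg = -138260 kJ/min
|Q| = 2304.3 kW = 2.3043 MW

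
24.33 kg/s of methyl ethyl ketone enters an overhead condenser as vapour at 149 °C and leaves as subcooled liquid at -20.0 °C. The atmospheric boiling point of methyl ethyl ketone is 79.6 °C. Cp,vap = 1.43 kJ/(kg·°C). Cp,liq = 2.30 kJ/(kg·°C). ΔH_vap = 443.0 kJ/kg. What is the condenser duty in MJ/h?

vapour 149→79.6 °C: -99.242 kJ/kg
condensation at 79.6 °C: -443 kJ/kg
liquid 79.6→-20.0 °C: -229.08 kJ/kg
Δh = -99.242 + -443 + -229.08 = -771.32 kJ/kg
Q = ṁ·Δh = 24.33 kg/s × -771.32 kJ/kg = -18766 kJ/s
|Q| = 18766 kW = 67559 MJ/h

Q_c = 67600 MJ/h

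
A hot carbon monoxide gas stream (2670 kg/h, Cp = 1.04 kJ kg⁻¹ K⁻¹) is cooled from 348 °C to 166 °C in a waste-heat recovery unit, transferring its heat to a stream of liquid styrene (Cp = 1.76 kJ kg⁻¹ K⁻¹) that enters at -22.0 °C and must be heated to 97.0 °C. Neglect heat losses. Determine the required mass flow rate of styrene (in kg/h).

ṁ_c = 2410 kg/h

Heat released by hot stream: Q = 2670 × 1.04 × (348 − 166) = 505380 kJ/h
Energy balance on cold side (adiabatic exchanger): Q = ṁ_c·Cp_c·(T_c,out − T_c,in)
ṁ_c = 505380 / [1.76 × (97.0 − -22.0)] = 2413 kg/h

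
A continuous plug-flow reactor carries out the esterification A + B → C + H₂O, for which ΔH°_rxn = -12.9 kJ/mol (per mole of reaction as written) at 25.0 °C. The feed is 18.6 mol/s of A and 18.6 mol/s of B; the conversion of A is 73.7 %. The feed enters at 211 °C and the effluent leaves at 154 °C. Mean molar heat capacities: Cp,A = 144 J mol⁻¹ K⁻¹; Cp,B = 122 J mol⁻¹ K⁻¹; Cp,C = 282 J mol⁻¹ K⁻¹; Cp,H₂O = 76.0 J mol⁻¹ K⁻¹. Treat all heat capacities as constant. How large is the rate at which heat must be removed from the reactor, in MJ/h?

Extent of reaction ξ = 0.737 × 18.6 = 13.708 mol/s
Reaction term: ξ·ΔH°_rxn = 13.708 × -12.9 = -176.84 kJ/s
Sensible, feed 211→25 °C: -920.25 kJ/s
Outlet flows (mol/s): A 4.8918, B 4.8918, C 13.708, H₂O 13.708
Sensible, products 25→154 °C: 800.93 kJ/s
Q = ΔH = -296.16 kJ/s = -296.16 kW
Heat removed = 1066.2 MJ/h

Q_out = 1070 MJ/h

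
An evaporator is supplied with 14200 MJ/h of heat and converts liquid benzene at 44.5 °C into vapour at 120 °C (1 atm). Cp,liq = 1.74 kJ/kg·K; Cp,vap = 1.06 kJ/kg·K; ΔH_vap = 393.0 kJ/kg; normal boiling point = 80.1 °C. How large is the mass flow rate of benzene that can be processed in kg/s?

Δh = 1.74×(80.1−44.5) + 393.0 + 1.06×(120−80.1) = 497.24 kJ/kg
Q = 14200 MJ/h = 3944.4 kJ/s = 3944.4 kJ/s
ṁ = Q/Δh = 3944.4 / 497.24 = 7.9327 kg/s

ṁ = 7.93 kg/s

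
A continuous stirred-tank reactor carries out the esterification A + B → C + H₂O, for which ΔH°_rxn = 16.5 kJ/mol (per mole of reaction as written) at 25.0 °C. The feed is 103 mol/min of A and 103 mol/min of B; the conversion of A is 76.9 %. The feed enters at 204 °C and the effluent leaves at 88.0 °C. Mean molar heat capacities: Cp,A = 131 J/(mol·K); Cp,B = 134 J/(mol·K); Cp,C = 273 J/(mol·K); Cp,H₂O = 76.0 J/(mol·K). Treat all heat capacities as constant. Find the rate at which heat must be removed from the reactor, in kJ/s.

Extent of reaction ξ = 0.769 × 103 = 79.207 mol/min
Reaction term: ξ·ΔH°_rxn = 79.207 × 16.5 = 1306.9 kJ/min
Sensible, feed 204→25 °C: -4885.8 kJ/min
Outlet flows (mol/min): A 23.793, B 23.793, C 79.207, H₂O 79.207
Sensible, products 25→88.0 °C: 2138.7 kJ/min
Q = ΔH = -1440.1 kJ/min = -24.002 kW
Heat removed = 24.002 kJ/s

Q_out = 24.0 kJ/s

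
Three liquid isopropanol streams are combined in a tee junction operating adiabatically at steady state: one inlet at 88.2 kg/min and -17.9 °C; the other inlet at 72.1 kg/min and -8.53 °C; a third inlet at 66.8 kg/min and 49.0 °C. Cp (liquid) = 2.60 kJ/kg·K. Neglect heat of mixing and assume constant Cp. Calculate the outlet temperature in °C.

T_out = 4.75 °C

Adiabatic, steady state ⇒ Σ ṁᵢCp,ᵢ(T_out − Tᵢ) = 0
T_out = Σ ṁᵢCp,ᵢTᵢ / Σ ṁᵢCp,ᵢ
      = 2806.5 / 590.46 = 4.753 °C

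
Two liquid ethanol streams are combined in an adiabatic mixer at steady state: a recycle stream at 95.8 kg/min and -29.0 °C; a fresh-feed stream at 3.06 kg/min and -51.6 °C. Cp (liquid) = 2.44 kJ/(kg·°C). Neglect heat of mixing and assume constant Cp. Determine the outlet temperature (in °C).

T_out = -29.7 °C

Adiabatic, steady state ⇒ Σ ṁᵢCp,ᵢ(T_out − Tᵢ) = 0
Σ ṁᵢCp,ᵢTᵢ = 95.8×2.44×-29.0 + 3.06×2.44×-51.6 = -7164.1
Σ ṁᵢCp,ᵢ = 95.8×2.44 + 3.06×2.44 = 241.22
T_out = -7164.1 / 241.22 = -29.7 °C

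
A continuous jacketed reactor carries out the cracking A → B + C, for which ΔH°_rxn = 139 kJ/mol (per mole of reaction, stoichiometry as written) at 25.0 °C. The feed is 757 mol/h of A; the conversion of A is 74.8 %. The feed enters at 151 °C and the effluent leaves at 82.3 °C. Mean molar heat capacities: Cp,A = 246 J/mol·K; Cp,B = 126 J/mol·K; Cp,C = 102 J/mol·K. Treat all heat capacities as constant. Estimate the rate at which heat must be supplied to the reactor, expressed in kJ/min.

Q_in = 1090 kJ/min

Extent of reaction ξ = 0.748 × 757 = 566.24 mol/h
Reaction term: ξ·ΔH°_rxn = 566.24 × 139 = 78707 kJ/h
Sensible, feed 151→25 °C: -23464 kJ/h
Outlet flows (mol/h): A 190.76, B 566.24, C 566.24
Sensible, products 25→82.3 °C: 10087 kJ/h
Q = ΔH = 65329 kJ/h = 18.147 kW
Heat supplied = 1088.8 kJ/min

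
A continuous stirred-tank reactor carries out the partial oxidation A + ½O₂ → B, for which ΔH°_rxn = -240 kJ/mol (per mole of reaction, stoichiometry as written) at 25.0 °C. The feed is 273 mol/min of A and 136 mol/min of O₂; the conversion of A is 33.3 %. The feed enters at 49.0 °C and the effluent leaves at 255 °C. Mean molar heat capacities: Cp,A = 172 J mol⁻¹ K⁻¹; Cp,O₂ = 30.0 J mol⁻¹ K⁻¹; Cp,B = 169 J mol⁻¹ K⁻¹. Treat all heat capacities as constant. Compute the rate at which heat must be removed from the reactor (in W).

Q_out = 195000 W

Extent of reaction ξ = 0.333 × 273 = 90.909 mol/min
Reaction term: ξ·ΔH°_rxn = 90.909 × -240 = -21818 kJ/min
Sensible, feed 49.0→25 °C: -1224.9 kJ/min
Outlet flows (mol/min): A 182.09, O₂ 90.546, B 90.909
Sensible, products 25→255 °C: 11362 kJ/min
Q = ΔH = -11681 kJ/min = -194.69 kW
Heat removed = 194690 W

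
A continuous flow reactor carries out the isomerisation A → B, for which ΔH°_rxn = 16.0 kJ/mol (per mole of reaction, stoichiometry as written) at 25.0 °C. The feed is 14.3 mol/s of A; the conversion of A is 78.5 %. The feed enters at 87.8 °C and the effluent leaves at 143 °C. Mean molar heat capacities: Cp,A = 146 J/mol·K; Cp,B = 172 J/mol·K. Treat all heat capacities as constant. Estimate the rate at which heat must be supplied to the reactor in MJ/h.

Extent of reaction ξ = 0.785 × 14.3 = 11.226 mol/s
Reaction term: ξ·ΔH°_rxn = 11.226 × 16.0 = 179.61 kJ/s
Sensible, feed 87.8→25 °C: -131.11 kJ/s
Outlet flows (mol/s): A 3.0745, B 11.226
Sensible, products 25→143 °C: 280.8 kJ/s
Q = ΔH = 329.29 kJ/s = 329.29 kW
Heat supplied = 1185.5 MJ/h

Q_in = 1190 MJ/h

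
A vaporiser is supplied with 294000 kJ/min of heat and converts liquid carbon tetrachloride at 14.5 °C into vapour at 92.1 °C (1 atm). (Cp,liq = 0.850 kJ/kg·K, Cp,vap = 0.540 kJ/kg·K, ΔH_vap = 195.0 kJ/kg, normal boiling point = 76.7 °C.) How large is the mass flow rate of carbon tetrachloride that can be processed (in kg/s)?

ṁ = 19.1 kg/s

Δh = 0.850×(76.7−14.5) + 195.0 + 0.540×(92.1−76.7) = 256.19 kJ/kg
Q = 294000 kJ/min = 4900 kJ/s = 4900 kJ/s
ṁ = Q/Δh = 4900 / 256.19 = 19.127 kg/s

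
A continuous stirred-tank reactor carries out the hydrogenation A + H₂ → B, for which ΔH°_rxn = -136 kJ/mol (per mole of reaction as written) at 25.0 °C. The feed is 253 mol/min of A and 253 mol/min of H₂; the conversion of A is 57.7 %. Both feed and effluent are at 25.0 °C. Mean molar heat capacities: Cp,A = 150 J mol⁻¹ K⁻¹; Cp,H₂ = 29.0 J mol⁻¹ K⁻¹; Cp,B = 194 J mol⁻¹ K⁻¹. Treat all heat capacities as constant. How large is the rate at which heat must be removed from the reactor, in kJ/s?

Extent of reaction ξ = 0.577 × 253 = 145.98 mol/min
Reaction term: ξ·ΔH°_rxn = 145.98 × -136 = -19853 kJ/min
Q = ΔH = -19853 kJ/min = -330.89 kW
Heat removed = 330.89 kJ/s

Q_out = 331 kJ/s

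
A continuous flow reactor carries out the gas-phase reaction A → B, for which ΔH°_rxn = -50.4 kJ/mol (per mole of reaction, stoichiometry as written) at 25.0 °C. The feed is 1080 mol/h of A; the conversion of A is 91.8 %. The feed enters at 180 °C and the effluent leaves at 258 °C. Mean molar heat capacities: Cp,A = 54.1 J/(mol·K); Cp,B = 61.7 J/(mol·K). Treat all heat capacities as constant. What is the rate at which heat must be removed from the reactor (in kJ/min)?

Q_out = 728 kJ/min

Extent of reaction ξ = 0.918 × 1080 = 991.44 mol/h
Reaction term: ξ·ΔH°_rxn = 991.44 × -50.4 = -49969 kJ/h
Sensible, feed 180→25 °C: -9056.3 kJ/h
Outlet flows (mol/h): A 88.56, B 991.44
Sensible, products 25→258 °C: 15369 kJ/h
Q = ΔH = -43656 kJ/h = -12.127 kW
Heat removed = 727.59 kJ/min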